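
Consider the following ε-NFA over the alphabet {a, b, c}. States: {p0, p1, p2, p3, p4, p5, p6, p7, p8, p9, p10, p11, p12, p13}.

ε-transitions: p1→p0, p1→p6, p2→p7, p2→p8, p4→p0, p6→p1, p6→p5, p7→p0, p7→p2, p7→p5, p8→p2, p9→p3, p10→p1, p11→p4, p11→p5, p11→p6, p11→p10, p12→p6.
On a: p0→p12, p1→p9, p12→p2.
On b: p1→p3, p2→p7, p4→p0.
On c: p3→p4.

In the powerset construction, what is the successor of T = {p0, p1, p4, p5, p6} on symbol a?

p0 on a → {p12}.
p1 on a → {p9}.
No a-transition from p4, p5, p6.
Union after reading a: {p9, p12}.
Now take the ε-closure:
From p9 via ε: add p3.
From p12 via ε: add p6.
From p6 via ε: add p1, p5.
From p1 via ε: add p0.
No new states can be added; the closed set is {p0, p1, p3, p5, p6, p9, p12}.

{p0, p1, p3, p5, p6, p9, p12}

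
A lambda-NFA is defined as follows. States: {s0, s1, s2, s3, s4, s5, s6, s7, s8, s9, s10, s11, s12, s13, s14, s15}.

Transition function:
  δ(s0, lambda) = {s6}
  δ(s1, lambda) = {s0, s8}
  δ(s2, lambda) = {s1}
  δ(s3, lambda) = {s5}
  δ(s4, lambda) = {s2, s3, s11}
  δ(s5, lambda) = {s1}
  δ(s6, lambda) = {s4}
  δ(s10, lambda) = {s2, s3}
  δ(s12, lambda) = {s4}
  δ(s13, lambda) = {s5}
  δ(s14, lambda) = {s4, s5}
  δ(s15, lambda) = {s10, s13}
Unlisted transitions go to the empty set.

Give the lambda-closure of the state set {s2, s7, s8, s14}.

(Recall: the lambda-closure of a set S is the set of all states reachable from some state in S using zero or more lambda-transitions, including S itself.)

Start with {s2, s7, s8, s14}.
From s2 via lambda: add s1.
From s14 via lambda: add s4, s5.
From s1 via lambda: add s0.
From s4 via lambda: add s3, s11.
From s0 via lambda: add s6.
No new states can be added; the closed set is {s0, s1, s2, s3, s4, s5, s6, s7, s8, s11, s14}.

{s0, s1, s2, s3, s4, s5, s6, s7, s8, s11, s14}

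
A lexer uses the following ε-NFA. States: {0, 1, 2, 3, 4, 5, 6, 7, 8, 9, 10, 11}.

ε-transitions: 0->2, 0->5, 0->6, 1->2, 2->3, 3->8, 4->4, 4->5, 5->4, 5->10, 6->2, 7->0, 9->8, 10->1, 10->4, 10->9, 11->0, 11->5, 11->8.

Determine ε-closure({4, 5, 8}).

{1, 2, 3, 4, 5, 8, 9, 10}

Start with {4, 5, 8}.
From 5 via ε: add 10.
From 10 via ε: add 1, 9.
From 1 via ε: add 2.
From 2 via ε: add 3.
No new states can be added; the closed set is {1, 2, 3, 4, 5, 8, 9, 10}.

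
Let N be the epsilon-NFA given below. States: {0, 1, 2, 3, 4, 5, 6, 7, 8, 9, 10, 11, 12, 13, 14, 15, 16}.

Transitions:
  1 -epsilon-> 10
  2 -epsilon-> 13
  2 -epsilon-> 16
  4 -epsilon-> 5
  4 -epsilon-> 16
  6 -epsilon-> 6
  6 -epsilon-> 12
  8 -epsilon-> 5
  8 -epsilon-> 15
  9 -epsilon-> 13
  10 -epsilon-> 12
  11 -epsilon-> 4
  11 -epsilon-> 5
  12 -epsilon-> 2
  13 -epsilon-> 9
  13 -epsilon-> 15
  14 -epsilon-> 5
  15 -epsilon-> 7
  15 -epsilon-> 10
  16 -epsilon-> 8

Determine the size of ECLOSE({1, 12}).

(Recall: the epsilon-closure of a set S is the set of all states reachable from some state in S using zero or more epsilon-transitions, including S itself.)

11

Start with {1, 12}.
From 1 via epsilon: add 10.
From 12 via epsilon: add 2.
From 2 via epsilon: add 13, 16.
From 13 via epsilon: add 9, 15.
From 16 via epsilon: add 8.
From 8 via epsilon: add 5.
From 15 via epsilon: add 7.
epsilon-closure = {1, 2, 5, 7, 8, 9, 10, 12, 13, 15, 16}, which has 11 states.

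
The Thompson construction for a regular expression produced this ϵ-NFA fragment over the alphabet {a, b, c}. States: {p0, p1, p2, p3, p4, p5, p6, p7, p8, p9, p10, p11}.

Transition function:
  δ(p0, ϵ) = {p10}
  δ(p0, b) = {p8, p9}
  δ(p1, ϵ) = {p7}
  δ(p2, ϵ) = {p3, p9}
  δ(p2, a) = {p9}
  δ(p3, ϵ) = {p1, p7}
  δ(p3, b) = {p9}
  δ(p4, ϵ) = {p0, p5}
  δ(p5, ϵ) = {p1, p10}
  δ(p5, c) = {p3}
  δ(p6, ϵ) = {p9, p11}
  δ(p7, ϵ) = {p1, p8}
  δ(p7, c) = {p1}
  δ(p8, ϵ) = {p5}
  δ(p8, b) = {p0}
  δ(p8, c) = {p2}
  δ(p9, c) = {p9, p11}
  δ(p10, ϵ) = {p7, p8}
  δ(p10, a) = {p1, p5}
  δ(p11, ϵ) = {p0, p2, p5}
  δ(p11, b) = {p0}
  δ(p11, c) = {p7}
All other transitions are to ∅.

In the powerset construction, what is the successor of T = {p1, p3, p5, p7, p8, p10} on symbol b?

{p0, p1, p5, p7, p8, p9, p10}

p3 on b → {p9}.
p8 on b → {p0}.
No b-transition from p1, p5, p7, p10.
Union after reading b: {p0, p9}.
Now take the ϵ-closure:
From p0 via ϵ: add p10.
From p10 via ϵ: add p7, p8.
From p7 via ϵ: add p1.
From p8 via ϵ: add p5.
No new states can be added; the closed set is {p0, p1, p5, p7, p8, p9, p10}.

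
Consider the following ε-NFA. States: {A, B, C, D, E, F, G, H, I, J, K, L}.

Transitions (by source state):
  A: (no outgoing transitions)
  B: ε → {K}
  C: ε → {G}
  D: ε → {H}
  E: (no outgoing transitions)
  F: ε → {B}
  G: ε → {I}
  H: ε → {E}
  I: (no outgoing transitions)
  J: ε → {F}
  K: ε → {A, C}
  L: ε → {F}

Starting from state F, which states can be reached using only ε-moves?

{A, B, C, F, G, I, K}

Start with {F}.
From F via ε: add B.
From B via ε: add K.
From K via ε: add A, C.
From C via ε: add G.
From G via ε: add I.
No new states can be added; the closed set is {A, B, C, F, G, I, K}.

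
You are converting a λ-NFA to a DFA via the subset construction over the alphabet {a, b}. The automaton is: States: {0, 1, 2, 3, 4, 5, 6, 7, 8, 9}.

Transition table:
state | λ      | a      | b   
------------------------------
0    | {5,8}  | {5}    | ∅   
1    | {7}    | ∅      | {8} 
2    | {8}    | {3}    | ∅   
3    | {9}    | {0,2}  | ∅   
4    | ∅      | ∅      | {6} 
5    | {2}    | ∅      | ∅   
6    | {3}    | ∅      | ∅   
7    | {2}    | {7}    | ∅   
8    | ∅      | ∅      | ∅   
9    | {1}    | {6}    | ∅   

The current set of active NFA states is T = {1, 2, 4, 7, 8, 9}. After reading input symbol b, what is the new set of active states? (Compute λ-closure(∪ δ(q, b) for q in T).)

1 on b → {8}.
4 on b → {6}.
No b-transition from 2, 7, 8, 9.
Union after reading b: {6, 8}.
Now take the λ-closure:
From 6 via λ: add 3.
From 3 via λ: add 9.
From 9 via λ: add 1.
From 1 via λ: add 7.
From 7 via λ: add 2.
No new states can be added; the closed set is {1, 2, 3, 6, 7, 8, 9}.

{1, 2, 3, 6, 7, 8, 9}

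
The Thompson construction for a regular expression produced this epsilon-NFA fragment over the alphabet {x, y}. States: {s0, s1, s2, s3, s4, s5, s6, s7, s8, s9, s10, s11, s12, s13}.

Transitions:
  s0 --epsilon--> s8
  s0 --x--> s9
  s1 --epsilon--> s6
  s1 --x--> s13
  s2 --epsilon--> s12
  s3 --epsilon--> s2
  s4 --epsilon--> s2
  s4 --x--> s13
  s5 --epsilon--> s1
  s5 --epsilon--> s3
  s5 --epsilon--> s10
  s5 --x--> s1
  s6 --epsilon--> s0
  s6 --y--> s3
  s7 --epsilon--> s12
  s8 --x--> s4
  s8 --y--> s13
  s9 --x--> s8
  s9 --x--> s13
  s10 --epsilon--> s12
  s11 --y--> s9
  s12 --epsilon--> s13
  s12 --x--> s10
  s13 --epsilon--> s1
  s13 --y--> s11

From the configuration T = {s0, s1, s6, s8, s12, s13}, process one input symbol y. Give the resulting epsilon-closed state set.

{s0, s1, s2, s3, s6, s8, s11, s12, s13}

s6 on y → {s3}.
s8 on y → {s13}.
s13 on y → {s11}.
No y-transition from s0, s1, s12.
Union after reading y: {s3, s11, s13}.
Now take the epsilon-closure:
From s3 via epsilon: add s2.
From s13 via epsilon: add s1.
From s1 via epsilon: add s6.
From s2 via epsilon: add s12.
From s6 via epsilon: add s0.
From s0 via epsilon: add s8.
No new states can be added; the closed set is {s0, s1, s2, s3, s6, s8, s11, s12, s13}.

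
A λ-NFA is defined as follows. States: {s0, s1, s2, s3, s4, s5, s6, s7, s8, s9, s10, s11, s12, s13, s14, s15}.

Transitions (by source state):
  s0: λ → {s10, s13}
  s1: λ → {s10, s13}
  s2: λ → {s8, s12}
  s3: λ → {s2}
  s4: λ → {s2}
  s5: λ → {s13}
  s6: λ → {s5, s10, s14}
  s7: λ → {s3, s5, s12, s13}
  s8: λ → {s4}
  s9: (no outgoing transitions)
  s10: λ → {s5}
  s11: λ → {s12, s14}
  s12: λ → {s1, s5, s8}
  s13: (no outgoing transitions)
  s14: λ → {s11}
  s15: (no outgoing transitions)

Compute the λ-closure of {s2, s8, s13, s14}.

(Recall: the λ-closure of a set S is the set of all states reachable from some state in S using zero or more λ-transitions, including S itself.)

Start with {s2, s8, s13, s14}.
From s2 via λ: add s12.
From s8 via λ: add s4.
From s14 via λ: add s11.
From s12 via λ: add s1, s5.
From s1 via λ: add s10.
No new states can be added; the closed set is {s1, s2, s4, s5, s8, s10, s11, s12, s13, s14}.

{s1, s2, s4, s5, s8, s10, s11, s12, s13, s14}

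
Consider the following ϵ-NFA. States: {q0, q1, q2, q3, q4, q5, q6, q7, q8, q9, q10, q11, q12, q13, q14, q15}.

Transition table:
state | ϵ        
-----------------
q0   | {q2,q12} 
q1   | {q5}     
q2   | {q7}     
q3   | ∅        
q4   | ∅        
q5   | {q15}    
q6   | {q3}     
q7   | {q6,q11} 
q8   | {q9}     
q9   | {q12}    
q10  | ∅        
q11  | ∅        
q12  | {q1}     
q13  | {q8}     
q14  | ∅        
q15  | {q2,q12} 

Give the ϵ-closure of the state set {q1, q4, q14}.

Start with {q1, q4, q14}.
From q1 via ϵ: add q5.
From q5 via ϵ: add q15.
From q15 via ϵ: add q2, q12.
From q2 via ϵ: add q7.
From q7 via ϵ: add q6, q11.
From q6 via ϵ: add q3.
No new states can be added; the closed set is {q1, q2, q3, q4, q5, q6, q7, q11, q12, q14, q15}.

{q1, q2, q3, q4, q5, q6, q7, q11, q12, q14, q15}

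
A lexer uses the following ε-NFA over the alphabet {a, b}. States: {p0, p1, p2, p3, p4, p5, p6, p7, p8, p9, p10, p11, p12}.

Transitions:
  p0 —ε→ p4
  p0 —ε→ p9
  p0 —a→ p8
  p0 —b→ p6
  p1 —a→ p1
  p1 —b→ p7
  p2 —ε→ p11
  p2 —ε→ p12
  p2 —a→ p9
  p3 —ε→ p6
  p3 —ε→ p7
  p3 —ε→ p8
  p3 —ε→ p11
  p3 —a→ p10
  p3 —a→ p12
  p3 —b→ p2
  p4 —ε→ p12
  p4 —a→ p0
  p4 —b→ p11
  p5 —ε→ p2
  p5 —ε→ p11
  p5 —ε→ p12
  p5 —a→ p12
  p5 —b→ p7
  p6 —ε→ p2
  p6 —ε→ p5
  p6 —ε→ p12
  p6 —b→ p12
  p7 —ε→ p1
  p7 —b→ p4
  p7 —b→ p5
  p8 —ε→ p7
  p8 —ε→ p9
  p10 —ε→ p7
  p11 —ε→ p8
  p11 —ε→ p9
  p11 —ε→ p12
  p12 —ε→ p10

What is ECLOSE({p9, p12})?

Start with {p9, p12}.
From p12 via ε: add p10.
From p10 via ε: add p7.
From p7 via ε: add p1.
No new states can be added; the closed set is {p1, p7, p9, p10, p12}.

{p1, p7, p9, p10, p12}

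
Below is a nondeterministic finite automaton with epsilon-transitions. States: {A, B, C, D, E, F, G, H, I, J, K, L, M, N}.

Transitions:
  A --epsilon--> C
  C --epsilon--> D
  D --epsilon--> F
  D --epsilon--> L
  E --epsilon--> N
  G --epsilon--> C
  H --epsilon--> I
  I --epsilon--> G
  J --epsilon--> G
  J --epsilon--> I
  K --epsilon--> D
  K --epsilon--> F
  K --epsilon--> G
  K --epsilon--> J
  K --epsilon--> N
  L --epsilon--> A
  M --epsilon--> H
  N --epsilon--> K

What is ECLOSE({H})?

{A, C, D, F, G, H, I, L}

Start with {H}.
From H via epsilon: add I.
From I via epsilon: add G.
From G via epsilon: add C.
From C via epsilon: add D.
From D via epsilon: add F, L.
From L via epsilon: add A.
No new states can be added; the closed set is {A, C, D, F, G, H, I, L}.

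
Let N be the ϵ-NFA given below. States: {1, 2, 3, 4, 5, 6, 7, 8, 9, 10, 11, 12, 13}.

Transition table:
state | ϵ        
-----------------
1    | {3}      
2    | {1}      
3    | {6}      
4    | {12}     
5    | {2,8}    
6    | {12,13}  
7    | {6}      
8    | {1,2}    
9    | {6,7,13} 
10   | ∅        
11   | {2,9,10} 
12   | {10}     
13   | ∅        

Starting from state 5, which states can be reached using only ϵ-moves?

Start with {5}.
From 5 via ϵ: add 2, 8.
From 2 via ϵ: add 1.
From 1 via ϵ: add 3.
From 3 via ϵ: add 6.
From 6 via ϵ: add 12, 13.
From 12 via ϵ: add 10.
No new states can be added; the closed set is {1, 2, 3, 5, 6, 8, 10, 12, 13}.

{1, 2, 3, 5, 6, 8, 10, 12, 13}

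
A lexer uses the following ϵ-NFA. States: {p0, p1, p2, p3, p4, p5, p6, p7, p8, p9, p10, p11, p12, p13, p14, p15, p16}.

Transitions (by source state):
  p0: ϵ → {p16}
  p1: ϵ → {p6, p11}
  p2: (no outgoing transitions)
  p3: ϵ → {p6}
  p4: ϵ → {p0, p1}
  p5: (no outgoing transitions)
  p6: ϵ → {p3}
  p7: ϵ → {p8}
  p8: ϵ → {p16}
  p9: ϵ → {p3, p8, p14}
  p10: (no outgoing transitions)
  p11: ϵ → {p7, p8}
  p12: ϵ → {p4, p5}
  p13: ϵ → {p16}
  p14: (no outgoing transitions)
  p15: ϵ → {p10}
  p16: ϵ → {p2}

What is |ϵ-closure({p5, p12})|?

12

Start with {p5, p12}.
From p12 via ϵ: add p4.
From p4 via ϵ: add p0, p1.
From p0 via ϵ: add p16.
From p1 via ϵ: add p6, p11.
From p6 via ϵ: add p3.
From p11 via ϵ: add p7, p8.
From p16 via ϵ: add p2.
ϵ-closure = {p0, p1, p2, p3, p4, p5, p6, p7, p8, p11, p12, p16}, which has 12 states.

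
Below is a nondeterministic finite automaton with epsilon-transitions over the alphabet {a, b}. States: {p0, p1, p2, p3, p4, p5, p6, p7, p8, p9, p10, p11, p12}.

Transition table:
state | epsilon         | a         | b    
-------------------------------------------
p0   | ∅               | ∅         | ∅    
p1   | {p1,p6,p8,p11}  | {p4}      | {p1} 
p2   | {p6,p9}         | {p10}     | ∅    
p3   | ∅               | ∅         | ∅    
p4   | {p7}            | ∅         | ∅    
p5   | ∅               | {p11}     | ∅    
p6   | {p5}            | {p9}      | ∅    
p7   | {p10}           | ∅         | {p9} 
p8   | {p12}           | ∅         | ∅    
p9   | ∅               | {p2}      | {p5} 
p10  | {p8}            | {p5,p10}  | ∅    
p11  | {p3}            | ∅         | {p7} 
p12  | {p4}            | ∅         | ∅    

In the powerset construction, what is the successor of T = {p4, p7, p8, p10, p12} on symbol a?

p10 on a → {p5, p10}.
No a-transition from p4, p7, p8, p12.
Union after reading a: {p5, p10}.
Now take the epsilon-closure:
From p10 via epsilon: add p8.
From p8 via epsilon: add p12.
From p12 via epsilon: add p4.
From p4 via epsilon: add p7.
No new states can be added; the closed set is {p4, p5, p7, p8, p10, p12}.

{p4, p5, p7, p8, p10, p12}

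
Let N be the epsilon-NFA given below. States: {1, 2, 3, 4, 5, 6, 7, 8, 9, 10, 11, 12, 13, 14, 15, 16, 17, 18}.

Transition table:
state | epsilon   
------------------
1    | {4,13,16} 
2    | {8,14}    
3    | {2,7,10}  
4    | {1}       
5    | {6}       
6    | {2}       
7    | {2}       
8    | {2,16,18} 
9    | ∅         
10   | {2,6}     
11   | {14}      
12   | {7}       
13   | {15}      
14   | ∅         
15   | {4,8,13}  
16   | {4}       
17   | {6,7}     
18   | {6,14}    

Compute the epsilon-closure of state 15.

Start with {15}.
From 15 via epsilon: add 4, 8, 13.
From 4 via epsilon: add 1.
From 8 via epsilon: add 2, 16, 18.
From 2 via epsilon: add 14.
From 18 via epsilon: add 6.
No new states can be added; the closed set is {1, 2, 4, 6, 8, 13, 14, 15, 16, 18}.

{1, 2, 4, 6, 8, 13, 14, 15, 16, 18}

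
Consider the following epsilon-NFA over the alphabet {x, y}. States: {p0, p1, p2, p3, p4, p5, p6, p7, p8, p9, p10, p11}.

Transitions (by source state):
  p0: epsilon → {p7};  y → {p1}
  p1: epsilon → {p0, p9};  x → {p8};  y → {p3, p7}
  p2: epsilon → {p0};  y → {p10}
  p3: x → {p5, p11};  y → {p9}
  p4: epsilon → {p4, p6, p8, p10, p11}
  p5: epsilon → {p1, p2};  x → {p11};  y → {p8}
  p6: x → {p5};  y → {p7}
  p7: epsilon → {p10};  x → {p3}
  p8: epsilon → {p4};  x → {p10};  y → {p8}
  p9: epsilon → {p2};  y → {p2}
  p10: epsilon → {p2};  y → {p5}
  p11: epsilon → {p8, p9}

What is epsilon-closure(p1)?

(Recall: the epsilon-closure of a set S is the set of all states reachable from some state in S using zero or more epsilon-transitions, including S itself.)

Start with {p1}.
From p1 via epsilon: add p0, p9.
From p0 via epsilon: add p7.
From p9 via epsilon: add p2.
From p7 via epsilon: add p10.
No new states can be added; the closed set is {p0, p1, p2, p7, p9, p10}.

{p0, p1, p2, p7, p9, p10}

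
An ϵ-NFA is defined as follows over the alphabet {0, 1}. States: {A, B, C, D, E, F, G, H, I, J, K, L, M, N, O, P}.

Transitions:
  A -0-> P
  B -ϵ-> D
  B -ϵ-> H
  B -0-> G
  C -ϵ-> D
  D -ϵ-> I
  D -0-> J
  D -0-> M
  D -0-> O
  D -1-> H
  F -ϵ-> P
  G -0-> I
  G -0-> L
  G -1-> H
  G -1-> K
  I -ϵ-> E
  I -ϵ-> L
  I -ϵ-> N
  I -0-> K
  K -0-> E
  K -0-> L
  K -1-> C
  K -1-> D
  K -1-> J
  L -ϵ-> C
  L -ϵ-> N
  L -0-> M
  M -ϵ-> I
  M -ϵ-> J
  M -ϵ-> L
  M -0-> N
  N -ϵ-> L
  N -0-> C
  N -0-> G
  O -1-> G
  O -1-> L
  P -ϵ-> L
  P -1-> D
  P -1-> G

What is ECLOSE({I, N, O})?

{C, D, E, I, L, N, O}

Start with {I, N, O}.
From I via ϵ: add E, L.
From L via ϵ: add C.
From C via ϵ: add D.
No new states can be added; the closed set is {C, D, E, I, L, N, O}.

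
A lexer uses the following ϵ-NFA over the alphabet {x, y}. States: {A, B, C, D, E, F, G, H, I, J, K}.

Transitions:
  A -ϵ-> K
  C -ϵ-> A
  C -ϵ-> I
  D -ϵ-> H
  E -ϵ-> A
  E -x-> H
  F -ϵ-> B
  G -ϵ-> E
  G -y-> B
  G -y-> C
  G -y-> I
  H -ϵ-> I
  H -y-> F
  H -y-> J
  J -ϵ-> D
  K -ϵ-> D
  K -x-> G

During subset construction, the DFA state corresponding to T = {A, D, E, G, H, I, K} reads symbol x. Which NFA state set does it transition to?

{A, D, E, G, H, I, K}

E on x → {H}.
K on x → {G}.
No x-transition from A, D, G, H, I.
Union after reading x: {G, H}.
Now take the ϵ-closure:
From G via ϵ: add E.
From H via ϵ: add I.
From E via ϵ: add A.
From A via ϵ: add K.
From K via ϵ: add D.
No new states can be added; the closed set is {A, D, E, G, H, I, K}.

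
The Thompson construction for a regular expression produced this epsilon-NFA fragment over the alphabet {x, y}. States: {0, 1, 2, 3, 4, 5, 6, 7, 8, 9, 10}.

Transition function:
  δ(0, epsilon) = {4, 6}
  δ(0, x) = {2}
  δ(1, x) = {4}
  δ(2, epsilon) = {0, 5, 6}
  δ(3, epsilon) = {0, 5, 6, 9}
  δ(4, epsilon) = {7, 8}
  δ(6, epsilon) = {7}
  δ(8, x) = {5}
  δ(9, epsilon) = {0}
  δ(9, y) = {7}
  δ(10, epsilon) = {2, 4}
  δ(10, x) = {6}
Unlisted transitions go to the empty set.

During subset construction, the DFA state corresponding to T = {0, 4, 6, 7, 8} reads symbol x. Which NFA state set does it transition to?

0 on x → {2}.
8 on x → {5}.
No x-transition from 4, 6, 7.
Union after reading x: {2, 5}.
Now take the epsilon-closure:
From 2 via epsilon: add 0, 6.
From 0 via epsilon: add 4.
From 6 via epsilon: add 7.
From 4 via epsilon: add 8.
No new states can be added; the closed set is {0, 2, 4, 5, 6, 7, 8}.

{0, 2, 4, 5, 6, 7, 8}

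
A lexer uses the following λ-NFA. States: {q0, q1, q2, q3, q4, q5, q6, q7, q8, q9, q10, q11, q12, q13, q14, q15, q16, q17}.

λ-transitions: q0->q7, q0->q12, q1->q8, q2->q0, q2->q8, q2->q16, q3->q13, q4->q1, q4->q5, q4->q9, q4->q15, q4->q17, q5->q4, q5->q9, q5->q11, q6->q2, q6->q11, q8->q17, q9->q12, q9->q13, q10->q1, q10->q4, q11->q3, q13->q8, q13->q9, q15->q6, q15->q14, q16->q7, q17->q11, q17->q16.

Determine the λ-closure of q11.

Start with {q11}.
From q11 via λ: add q3.
From q3 via λ: add q13.
From q13 via λ: add q8, q9.
From q8 via λ: add q17.
From q9 via λ: add q12.
From q17 via λ: add q16.
From q16 via λ: add q7.
No new states can be added; the closed set is {q3, q7, q8, q9, q11, q12, q13, q16, q17}.

{q3, q7, q8, q9, q11, q12, q13, q16, q17}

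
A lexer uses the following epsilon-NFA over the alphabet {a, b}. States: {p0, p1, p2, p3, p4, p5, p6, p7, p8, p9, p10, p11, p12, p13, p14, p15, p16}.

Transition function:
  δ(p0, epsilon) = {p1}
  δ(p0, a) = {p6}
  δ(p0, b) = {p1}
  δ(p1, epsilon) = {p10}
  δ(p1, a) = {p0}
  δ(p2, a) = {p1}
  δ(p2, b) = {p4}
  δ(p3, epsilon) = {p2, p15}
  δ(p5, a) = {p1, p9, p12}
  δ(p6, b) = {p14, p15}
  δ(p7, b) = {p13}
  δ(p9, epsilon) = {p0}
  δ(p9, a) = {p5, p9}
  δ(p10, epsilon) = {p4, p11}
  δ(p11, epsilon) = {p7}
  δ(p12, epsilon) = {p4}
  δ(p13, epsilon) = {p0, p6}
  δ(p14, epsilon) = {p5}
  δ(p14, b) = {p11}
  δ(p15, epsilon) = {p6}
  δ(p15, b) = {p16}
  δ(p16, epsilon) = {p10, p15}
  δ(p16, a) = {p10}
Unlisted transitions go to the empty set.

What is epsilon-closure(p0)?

Start with {p0}.
From p0 via epsilon: add p1.
From p1 via epsilon: add p10.
From p10 via epsilon: add p4, p11.
From p11 via epsilon: add p7.
No new states can be added; the closed set is {p0, p1, p4, p7, p10, p11}.

{p0, p1, p4, p7, p10, p11}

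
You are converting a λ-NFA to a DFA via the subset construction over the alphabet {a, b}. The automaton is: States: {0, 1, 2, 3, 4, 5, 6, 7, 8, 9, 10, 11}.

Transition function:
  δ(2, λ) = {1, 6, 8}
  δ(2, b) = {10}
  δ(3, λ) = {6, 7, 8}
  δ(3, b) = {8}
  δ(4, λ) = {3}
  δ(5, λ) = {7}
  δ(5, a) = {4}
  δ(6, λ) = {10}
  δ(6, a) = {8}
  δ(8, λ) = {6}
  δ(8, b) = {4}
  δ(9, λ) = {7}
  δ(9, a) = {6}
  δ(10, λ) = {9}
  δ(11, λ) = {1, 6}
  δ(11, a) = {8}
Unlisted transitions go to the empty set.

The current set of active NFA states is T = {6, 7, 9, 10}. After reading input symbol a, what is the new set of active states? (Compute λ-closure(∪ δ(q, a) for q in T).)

{6, 7, 8, 9, 10}

6 on a → {8}.
9 on a → {6}.
No a-transition from 7, 10.
Union after reading a: {6, 8}.
Now take the λ-closure:
From 6 via λ: add 10.
From 10 via λ: add 9.
From 9 via λ: add 7.
No new states can be added; the closed set is {6, 7, 8, 9, 10}.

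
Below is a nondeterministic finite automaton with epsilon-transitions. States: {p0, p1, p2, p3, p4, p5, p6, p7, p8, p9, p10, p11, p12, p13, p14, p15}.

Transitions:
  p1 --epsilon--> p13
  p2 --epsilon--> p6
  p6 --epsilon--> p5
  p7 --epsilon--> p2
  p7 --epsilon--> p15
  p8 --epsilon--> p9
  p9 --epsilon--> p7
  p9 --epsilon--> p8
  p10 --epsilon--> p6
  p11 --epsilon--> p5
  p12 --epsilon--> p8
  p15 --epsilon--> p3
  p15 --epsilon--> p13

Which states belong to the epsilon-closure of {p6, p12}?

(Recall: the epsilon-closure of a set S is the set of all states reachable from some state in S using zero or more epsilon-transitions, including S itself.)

Start with {p6, p12}.
From p6 via epsilon: add p5.
From p12 via epsilon: add p8.
From p8 via epsilon: add p9.
From p9 via epsilon: add p7.
From p7 via epsilon: add p2, p15.
From p15 via epsilon: add p3, p13.
No new states can be added; the closed set is {p2, p3, p5, p6, p7, p8, p9, p12, p13, p15}.

{p2, p3, p5, p6, p7, p8, p9, p12, p13, p15}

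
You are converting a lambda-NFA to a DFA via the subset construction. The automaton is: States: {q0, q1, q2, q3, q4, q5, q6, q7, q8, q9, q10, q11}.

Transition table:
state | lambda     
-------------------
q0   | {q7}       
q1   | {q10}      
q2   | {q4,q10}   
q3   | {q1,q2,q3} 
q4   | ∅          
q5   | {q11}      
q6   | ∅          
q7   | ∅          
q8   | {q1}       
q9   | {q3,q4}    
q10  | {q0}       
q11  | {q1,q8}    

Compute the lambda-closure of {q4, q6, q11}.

{q0, q1, q4, q6, q7, q8, q10, q11}

Start with {q4, q6, q11}.
From q11 via lambda: add q1, q8.
From q1 via lambda: add q10.
From q10 via lambda: add q0.
From q0 via lambda: add q7.
No new states can be added; the closed set is {q0, q1, q4, q6, q7, q8, q10, q11}.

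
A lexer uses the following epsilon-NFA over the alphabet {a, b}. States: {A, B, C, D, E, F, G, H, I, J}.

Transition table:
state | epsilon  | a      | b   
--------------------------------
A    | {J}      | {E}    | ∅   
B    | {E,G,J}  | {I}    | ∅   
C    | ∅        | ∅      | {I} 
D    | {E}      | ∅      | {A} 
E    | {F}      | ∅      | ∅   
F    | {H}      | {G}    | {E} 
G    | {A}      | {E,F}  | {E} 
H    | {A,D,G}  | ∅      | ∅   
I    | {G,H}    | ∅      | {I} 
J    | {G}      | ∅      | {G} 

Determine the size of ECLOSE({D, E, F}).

Start with {D, E, F}.
From F via epsilon: add H.
From H via epsilon: add A, G.
From A via epsilon: add J.
epsilon-closure = {A, D, E, F, G, H, J}, which has 7 states.

7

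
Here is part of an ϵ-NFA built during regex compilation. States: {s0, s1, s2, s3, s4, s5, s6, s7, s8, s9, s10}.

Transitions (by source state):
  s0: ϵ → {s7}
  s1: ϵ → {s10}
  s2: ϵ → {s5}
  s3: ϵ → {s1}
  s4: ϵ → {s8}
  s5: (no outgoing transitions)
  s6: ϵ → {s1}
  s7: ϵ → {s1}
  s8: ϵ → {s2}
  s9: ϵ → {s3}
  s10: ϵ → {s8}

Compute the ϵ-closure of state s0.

Start with {s0}.
From s0 via ϵ: add s7.
From s7 via ϵ: add s1.
From s1 via ϵ: add s10.
From s10 via ϵ: add s8.
From s8 via ϵ: add s2.
From s2 via ϵ: add s5.
No new states can be added; the closed set is {s0, s1, s2, s5, s7, s8, s10}.

{s0, s1, s2, s5, s7, s8, s10}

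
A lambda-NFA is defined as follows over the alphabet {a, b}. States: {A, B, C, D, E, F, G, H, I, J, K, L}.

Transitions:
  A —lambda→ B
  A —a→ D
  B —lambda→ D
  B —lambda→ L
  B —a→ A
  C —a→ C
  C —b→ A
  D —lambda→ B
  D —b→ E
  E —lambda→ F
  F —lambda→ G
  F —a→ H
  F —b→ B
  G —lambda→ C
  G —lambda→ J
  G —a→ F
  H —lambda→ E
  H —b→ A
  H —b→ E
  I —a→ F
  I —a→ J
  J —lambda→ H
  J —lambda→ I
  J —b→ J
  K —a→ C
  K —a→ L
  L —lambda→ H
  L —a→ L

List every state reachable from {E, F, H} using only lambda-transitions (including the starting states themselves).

{C, E, F, G, H, I, J}

Start with {E, F, H}.
From F via lambda: add G.
From G via lambda: add C, J.
From J via lambda: add I.
No new states can be added; the closed set is {C, E, F, G, H, I, J}.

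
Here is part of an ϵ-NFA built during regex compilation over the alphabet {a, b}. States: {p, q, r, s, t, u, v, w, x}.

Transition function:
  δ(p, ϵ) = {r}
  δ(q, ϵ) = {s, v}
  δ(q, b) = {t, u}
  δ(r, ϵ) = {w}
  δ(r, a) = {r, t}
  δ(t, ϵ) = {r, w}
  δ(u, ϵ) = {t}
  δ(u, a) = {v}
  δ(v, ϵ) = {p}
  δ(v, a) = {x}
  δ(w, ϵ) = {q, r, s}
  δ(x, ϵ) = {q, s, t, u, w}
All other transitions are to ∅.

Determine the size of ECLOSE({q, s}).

Start with {q, s}.
From q via ϵ: add v.
From v via ϵ: add p.
From p via ϵ: add r.
From r via ϵ: add w.
ϵ-closure = {p, q, r, s, v, w}, which has 6 states.

6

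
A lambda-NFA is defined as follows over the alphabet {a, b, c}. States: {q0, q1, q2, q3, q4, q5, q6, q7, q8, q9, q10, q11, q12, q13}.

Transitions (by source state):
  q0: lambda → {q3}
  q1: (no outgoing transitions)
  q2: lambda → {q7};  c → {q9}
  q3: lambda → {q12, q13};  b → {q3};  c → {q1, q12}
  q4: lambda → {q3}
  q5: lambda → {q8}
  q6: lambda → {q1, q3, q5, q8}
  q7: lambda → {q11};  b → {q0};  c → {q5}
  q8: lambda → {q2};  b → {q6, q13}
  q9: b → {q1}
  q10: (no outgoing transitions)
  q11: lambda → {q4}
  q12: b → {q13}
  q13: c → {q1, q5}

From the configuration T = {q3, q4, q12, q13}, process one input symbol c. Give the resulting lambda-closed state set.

q3 on c → {q1, q12}.
q13 on c → {q1, q5}.
No c-transition from q4, q12.
Union after reading c: {q1, q5, q12}.
Now take the lambda-closure:
From q5 via lambda: add q8.
From q8 via lambda: add q2.
From q2 via lambda: add q7.
From q7 via lambda: add q11.
From q11 via lambda: add q4.
From q4 via lambda: add q3.
From q3 via lambda: add q13.
No new states can be added; the closed set is {q1, q2, q3, q4, q5, q7, q8, q11, q12, q13}.

{q1, q2, q3, q4, q5, q7, q8, q11, q12, q13}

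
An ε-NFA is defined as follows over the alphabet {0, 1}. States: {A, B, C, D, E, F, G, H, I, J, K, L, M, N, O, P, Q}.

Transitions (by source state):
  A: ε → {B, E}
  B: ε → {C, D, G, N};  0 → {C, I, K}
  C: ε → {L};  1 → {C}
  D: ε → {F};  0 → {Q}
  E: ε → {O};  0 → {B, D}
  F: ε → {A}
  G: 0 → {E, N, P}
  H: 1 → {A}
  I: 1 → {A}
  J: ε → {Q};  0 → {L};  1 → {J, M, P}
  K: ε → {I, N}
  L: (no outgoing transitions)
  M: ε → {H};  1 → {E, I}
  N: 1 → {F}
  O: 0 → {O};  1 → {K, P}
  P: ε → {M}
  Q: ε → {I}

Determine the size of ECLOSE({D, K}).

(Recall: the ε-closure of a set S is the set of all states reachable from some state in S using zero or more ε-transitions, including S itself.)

12

Start with {D, K}.
From D via ε: add F.
From K via ε: add I, N.
From F via ε: add A.
From A via ε: add B, E.
From B via ε: add C, G.
From E via ε: add O.
From C via ε: add L.
ε-closure = {A, B, C, D, E, F, G, I, K, L, N, O}, which has 12 states.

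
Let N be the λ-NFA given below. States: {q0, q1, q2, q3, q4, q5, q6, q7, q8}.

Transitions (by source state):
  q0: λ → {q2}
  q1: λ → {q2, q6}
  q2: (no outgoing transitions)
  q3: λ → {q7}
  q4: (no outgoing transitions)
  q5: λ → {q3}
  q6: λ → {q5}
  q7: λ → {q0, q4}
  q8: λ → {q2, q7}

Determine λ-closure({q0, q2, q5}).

Start with {q0, q2, q5}.
From q5 via λ: add q3.
From q3 via λ: add q7.
From q7 via λ: add q4.
No new states can be added; the closed set is {q0, q2, q3, q4, q5, q7}.

{q0, q2, q3, q4, q5, q7}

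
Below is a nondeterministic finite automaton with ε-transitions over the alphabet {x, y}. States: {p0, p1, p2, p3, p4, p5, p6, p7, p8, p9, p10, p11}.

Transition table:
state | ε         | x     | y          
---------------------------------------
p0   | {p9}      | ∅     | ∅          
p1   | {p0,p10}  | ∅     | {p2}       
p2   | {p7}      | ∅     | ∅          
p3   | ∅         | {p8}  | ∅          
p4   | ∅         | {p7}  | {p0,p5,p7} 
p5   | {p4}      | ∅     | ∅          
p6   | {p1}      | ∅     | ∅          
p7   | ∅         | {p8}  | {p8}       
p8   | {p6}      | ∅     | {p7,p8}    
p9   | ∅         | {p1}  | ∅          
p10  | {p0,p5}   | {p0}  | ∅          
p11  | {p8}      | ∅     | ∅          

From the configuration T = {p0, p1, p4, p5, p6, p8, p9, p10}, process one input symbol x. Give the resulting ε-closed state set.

p4 on x → {p7}.
p9 on x → {p1}.
p10 on x → {p0}.
No x-transition from p0, p1, p5, p6, p8.
Union after reading x: {p0, p1, p7}.
Now take the ε-closure:
From p0 via ε: add p9.
From p1 via ε: add p10.
From p10 via ε: add p5.
From p5 via ε: add p4.
No new states can be added; the closed set is {p0, p1, p4, p5, p7, p9, p10}.

{p0, p1, p4, p5, p7, p9, p10}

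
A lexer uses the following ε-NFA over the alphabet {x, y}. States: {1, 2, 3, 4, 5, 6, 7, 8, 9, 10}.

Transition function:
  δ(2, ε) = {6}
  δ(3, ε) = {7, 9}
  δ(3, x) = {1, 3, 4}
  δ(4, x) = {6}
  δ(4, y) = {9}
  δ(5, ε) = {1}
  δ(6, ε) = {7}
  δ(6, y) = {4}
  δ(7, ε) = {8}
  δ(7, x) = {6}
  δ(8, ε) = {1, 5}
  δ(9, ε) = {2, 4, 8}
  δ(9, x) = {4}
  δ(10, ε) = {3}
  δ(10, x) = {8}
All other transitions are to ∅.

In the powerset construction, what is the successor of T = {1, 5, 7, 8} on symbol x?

{1, 5, 6, 7, 8}

7 on x → {6}.
No x-transition from 1, 5, 8.
Union after reading x: {6}.
Now take the ε-closure:
From 6 via ε: add 7.
From 7 via ε: add 8.
From 8 via ε: add 1, 5.
No new states can be added; the closed set is {1, 5, 6, 7, 8}.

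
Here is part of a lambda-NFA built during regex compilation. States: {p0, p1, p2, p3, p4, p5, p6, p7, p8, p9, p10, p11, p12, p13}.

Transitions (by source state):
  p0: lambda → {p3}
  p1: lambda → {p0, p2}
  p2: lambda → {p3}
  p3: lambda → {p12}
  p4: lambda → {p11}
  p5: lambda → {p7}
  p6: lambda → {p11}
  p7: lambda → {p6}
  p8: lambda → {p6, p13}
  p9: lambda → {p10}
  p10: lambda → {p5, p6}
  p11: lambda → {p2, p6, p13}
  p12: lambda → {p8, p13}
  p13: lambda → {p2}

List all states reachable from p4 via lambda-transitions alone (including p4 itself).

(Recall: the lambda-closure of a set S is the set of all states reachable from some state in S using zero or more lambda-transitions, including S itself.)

{p2, p3, p4, p6, p8, p11, p12, p13}

Start with {p4}.
From p4 via lambda: add p11.
From p11 via lambda: add p2, p6, p13.
From p2 via lambda: add p3.
From p3 via lambda: add p12.
From p12 via lambda: add p8.
No new states can be added; the closed set is {p2, p3, p4, p6, p8, p11, p12, p13}.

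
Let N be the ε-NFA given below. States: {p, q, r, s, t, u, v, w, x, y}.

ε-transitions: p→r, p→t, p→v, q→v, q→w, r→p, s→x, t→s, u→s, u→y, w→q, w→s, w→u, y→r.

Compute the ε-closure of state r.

{p, r, s, t, v, x}

Start with {r}.
From r via ε: add p.
From p via ε: add t, v.
From t via ε: add s.
From s via ε: add x.
No new states can be added; the closed set is {p, r, s, t, v, x}.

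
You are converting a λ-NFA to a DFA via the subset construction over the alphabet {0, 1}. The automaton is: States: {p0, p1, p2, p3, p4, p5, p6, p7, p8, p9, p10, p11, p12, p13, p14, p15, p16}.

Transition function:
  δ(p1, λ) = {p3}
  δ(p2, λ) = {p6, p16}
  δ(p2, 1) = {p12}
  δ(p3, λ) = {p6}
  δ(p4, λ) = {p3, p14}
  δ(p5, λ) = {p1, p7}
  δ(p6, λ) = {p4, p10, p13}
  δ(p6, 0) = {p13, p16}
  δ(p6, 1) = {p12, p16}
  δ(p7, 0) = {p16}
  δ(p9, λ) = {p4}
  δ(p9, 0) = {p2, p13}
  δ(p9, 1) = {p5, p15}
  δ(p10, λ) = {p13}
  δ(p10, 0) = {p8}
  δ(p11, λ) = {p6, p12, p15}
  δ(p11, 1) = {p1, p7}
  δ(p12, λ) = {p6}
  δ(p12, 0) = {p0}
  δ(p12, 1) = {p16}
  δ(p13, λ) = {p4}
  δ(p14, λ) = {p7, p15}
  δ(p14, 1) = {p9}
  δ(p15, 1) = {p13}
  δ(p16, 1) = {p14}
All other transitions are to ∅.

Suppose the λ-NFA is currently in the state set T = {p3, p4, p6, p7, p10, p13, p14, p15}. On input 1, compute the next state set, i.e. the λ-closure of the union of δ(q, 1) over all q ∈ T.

p6 on 1 → {p12, p16}.
p14 on 1 → {p9}.
p15 on 1 → {p13}.
No 1-transition from p3, p4, p7, p10, p13.
Union after reading 1: {p9, p12, p13, p16}.
Now take the λ-closure:
From p9 via λ: add p4.
From p12 via λ: add p6.
From p4 via λ: add p3, p14.
From p6 via λ: add p10.
From p14 via λ: add p7, p15.
No new states can be added; the closed set is {p3, p4, p6, p7, p9, p10, p12, p13, p14, p15, p16}.

{p3, p4, p6, p7, p9, p10, p12, p13, p14, p15, p16}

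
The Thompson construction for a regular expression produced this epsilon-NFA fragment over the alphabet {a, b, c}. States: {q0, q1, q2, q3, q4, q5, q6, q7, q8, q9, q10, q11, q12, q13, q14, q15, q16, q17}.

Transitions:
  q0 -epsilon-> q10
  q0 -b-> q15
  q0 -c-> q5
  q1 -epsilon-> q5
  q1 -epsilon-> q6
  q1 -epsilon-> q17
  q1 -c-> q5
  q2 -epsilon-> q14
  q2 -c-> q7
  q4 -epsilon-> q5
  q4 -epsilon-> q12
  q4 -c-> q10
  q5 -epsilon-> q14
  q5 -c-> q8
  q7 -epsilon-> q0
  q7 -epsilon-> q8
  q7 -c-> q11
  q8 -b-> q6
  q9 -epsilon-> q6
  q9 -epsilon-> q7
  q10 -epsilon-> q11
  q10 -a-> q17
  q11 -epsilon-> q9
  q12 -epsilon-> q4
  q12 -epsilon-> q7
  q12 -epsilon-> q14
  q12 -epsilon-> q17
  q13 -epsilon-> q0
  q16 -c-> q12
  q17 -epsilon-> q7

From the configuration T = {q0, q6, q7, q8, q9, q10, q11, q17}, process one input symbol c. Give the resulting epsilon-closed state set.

{q0, q5, q6, q7, q8, q9, q10, q11, q14}

q0 on c → {q5}.
q7 on c → {q11}.
No c-transition from q6, q8, q9, q10, q11, q17.
Union after reading c: {q5, q11}.
Now take the epsilon-closure:
From q5 via epsilon: add q14.
From q11 via epsilon: add q9.
From q9 via epsilon: add q6, q7.
From q7 via epsilon: add q0, q8.
From q0 via epsilon: add q10.
No new states can be added; the closed set is {q0, q5, q6, q7, q8, q9, q10, q11, q14}.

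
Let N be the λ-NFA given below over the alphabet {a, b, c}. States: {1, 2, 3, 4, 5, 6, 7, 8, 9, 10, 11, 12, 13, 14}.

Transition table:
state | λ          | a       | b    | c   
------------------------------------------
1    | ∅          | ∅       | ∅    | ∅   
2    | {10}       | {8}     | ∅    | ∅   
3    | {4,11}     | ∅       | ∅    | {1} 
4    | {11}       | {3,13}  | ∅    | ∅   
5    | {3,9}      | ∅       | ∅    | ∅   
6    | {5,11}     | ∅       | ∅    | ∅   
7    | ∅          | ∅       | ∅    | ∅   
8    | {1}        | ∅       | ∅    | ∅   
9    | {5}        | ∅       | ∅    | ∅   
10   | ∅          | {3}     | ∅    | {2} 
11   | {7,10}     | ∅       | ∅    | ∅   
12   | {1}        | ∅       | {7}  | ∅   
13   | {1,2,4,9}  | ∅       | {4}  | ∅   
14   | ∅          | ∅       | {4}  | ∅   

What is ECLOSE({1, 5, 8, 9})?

Start with {1, 5, 8, 9}.
From 5 via λ: add 3.
From 3 via λ: add 4, 11.
From 11 via λ: add 7, 10.
No new states can be added; the closed set is {1, 3, 4, 5, 7, 8, 9, 10, 11}.

{1, 3, 4, 5, 7, 8, 9, 10, 11}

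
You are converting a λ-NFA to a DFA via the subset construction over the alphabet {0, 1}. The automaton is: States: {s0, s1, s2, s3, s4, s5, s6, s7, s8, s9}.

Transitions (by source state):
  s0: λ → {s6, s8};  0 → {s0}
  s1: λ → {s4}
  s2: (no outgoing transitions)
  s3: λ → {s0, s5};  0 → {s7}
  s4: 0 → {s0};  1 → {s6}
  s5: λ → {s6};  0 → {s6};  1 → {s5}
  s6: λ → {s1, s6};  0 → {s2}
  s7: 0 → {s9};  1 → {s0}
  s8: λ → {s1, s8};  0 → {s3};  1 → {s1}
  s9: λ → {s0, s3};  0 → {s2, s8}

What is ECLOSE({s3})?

Start with {s3}.
From s3 via λ: add s0, s5.
From s0 via λ: add s6, s8.
From s6 via λ: add s1.
From s1 via λ: add s4.
No new states can be added; the closed set is {s0, s1, s3, s4, s5, s6, s8}.

{s0, s1, s3, s4, s5, s6, s8}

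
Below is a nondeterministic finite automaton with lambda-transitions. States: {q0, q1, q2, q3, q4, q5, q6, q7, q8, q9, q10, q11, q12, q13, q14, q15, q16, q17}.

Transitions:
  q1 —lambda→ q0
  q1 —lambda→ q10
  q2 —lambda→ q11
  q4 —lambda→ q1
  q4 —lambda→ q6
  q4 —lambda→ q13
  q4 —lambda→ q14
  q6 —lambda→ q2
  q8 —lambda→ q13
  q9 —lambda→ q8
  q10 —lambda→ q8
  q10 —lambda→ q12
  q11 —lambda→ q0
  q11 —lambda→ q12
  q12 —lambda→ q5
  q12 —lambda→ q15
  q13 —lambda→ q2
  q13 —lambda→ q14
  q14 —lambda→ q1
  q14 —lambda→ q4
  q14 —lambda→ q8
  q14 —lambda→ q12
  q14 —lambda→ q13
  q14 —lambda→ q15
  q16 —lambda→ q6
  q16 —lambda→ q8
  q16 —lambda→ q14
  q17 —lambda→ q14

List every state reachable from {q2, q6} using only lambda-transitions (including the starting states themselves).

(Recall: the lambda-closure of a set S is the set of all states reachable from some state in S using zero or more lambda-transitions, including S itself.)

Start with {q2, q6}.
From q2 via lambda: add q11.
From q11 via lambda: add q0, q12.
From q12 via lambda: add q5, q15.
No new states can be added; the closed set is {q0, q2, q5, q6, q11, q12, q15}.

{q0, q2, q5, q6, q11, q12, q15}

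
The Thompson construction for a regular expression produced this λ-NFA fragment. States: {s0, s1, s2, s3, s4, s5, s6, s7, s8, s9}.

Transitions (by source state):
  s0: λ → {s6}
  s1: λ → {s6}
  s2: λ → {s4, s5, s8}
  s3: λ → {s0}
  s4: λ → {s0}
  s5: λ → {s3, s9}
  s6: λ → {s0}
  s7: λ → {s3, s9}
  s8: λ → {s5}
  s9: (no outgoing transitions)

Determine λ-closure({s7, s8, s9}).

Start with {s7, s8, s9}.
From s7 via λ: add s3.
From s8 via λ: add s5.
From s3 via λ: add s0.
From s0 via λ: add s6.
No new states can be added; the closed set is {s0, s3, s5, s6, s7, s8, s9}.

{s0, s3, s5, s6, s7, s8, s9}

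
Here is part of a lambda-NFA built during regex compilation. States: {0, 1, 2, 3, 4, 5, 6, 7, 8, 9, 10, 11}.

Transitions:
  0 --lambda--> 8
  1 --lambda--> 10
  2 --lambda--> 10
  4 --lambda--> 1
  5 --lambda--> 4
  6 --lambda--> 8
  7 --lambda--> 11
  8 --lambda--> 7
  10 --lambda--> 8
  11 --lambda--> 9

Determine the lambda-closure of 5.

Start with {5}.
From 5 via lambda: add 4.
From 4 via lambda: add 1.
From 1 via lambda: add 10.
From 10 via lambda: add 8.
From 8 via lambda: add 7.
From 7 via lambda: add 11.
From 11 via lambda: add 9.
No new states can be added; the closed set is {1, 4, 5, 7, 8, 9, 10, 11}.

{1, 4, 5, 7, 8, 9, 10, 11}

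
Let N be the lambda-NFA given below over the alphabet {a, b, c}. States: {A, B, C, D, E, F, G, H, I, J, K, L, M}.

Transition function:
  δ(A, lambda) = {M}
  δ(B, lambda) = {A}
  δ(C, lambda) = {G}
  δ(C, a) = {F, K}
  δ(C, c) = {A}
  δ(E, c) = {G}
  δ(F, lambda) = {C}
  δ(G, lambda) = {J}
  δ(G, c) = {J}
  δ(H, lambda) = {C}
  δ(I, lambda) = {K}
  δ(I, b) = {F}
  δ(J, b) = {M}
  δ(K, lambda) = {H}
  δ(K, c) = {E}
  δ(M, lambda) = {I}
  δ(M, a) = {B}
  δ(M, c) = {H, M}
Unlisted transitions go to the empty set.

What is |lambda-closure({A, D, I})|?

9

Start with {A, D, I}.
From A via lambda: add M.
From I via lambda: add K.
From K via lambda: add H.
From H via lambda: add C.
From C via lambda: add G.
From G via lambda: add J.
lambda-closure = {A, C, D, G, H, I, J, K, M}, which has 9 states.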